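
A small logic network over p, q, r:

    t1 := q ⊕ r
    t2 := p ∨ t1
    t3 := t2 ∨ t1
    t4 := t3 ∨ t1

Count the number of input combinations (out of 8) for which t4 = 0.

t4 = t3 ∨ t1 must be 0, so both t3 = 0 and t1 = 0.
Satisfying assignments:
  p=0, q=0, r=0
  p=0, q=1, r=1

2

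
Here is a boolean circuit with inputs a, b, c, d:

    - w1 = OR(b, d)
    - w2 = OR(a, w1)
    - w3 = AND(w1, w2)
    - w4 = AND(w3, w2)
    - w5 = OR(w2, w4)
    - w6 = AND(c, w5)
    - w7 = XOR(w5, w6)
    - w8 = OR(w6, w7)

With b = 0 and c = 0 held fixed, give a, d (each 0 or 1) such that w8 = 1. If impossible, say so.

a=0, d=1

Check with b = 0 and c = 0 and a=0, d=1:
w1 = OR(b, d) = OR(0, 1) = 1
w2 = OR(a, w1) = OR(0, 1) = 1
w3 = AND(w1, w2) = AND(1, 1) = 1
w4 = AND(w3, w2) = AND(1, 1) = 1
w5 = OR(w2, w4) = OR(1, 1) = 1
w6 = AND(c, w5) = AND(0, 1) = 0
w7 = XOR(w5, w6) = XOR(1, 0) = 1
w8 = OR(w6, w7) = OR(0, 1) = 1
So w8 = 1.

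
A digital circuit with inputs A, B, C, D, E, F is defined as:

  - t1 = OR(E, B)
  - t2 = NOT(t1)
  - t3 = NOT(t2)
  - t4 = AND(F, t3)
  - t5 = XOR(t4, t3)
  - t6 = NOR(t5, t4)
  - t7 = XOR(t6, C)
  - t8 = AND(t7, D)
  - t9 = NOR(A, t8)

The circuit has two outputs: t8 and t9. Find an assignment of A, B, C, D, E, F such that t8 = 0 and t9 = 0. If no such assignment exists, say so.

A=1 B=1 C=0 D=1 E=0 F=1

Check with A=1 B=1 C=0 D=1 E=0 F=1:
t1 = OR(E, B) = OR(0, 1) = 1
t2 = NOT(t1) = NOT 1 = 0
t3 = NOT(t2) = NOT 0 = 1
t4 = AND(F, t3) = AND(1, 1) = 1
t5 = XOR(t4, t3) = XOR(1, 1) = 0
t6 = NOR(t5, t4) = NOR(0, 1) = 0
t7 = XOR(t6, C) = XOR(0, 0) = 0
t8 = AND(t7, D) = AND(0, 1) = 0
t9 = NOR(A, t8) = NOR(1, 0) = 0
So t8 = 0 and t9 = 0.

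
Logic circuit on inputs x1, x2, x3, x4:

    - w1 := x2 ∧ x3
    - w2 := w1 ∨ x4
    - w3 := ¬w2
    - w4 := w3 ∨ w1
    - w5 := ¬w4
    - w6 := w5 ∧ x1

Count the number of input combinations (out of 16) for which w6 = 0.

w6 = w5 ∧ x1 must be 0, so at least one of w5, x1 is 0.
Enumerating the 16 input combinations, 13 give w6 = 0 and 3 give w6 = 1.

13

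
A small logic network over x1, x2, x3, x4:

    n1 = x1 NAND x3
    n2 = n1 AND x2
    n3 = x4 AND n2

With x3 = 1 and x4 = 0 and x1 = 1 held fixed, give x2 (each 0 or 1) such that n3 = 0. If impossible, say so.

Check with x3 = 1 and x4 = 0 and x1 = 1 and x2=0:
n1 = x1 NAND x3 = 1 NAND 1 = 0
n2 = n1 AND x2 = 0 AND 0 = 0
n3 = x4 AND n2 = 0 AND 0 = 0
So n3 = 0.

x2=0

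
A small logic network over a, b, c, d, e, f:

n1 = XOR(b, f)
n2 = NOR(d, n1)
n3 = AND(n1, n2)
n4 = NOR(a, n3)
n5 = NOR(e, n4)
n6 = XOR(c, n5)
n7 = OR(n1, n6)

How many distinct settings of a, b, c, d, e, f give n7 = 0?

n7 = OR(n1, n6) must be 0, so both n1 = 0 and n6 = 0.
n1 = XOR(b, f) must be 0, so b and f are equal.
n6 = XOR(c, n5) must be 0, so c and n5 are equal.
Enumerating the 64 input combinations, 16 give n7 = 0 and 48 give n7 = 1.

16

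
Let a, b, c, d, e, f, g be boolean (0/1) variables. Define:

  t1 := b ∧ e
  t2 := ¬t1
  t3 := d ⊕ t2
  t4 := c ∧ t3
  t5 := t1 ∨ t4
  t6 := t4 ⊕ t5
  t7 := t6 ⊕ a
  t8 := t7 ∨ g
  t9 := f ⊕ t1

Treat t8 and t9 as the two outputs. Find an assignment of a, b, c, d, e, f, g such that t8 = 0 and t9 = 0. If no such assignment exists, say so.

a=1 b=1 c=1 d=0 e=1 f=1 g=0

Check with a=1 b=1 c=1 d=0 e=1 f=1 g=0:
t1 = b ∧ e = 1 ∧ 1 = 1
t2 = ¬t1 = ¬1 = 0
t3 = d ⊕ t2 = 0 ⊕ 0 = 0
t4 = c ∧ t3 = 1 ∧ 0 = 0
t5 = t1 ∨ t4 = 1 ∨ 0 = 1
t6 = t4 ⊕ t5 = 0 ⊕ 1 = 1
t7 = t6 ⊕ a = 1 ⊕ 1 = 0
t8 = t7 ∨ g = 0 ∨ 0 = 0
t9 = f ⊕ t1 = 1 ⊕ 1 = 0
So t8 = 0 and t9 = 0.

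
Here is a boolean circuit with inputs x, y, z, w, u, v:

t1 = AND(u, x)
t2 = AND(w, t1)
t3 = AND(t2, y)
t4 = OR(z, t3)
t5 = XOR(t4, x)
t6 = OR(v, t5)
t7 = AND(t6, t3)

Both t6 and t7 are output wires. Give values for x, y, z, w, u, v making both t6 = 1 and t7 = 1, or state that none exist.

x=1, y=1, z=0, w=1, u=1, v=1

Check with x=1, y=1, z=0, w=1, u=1, v=1:
t1 = AND(u, x) = AND(1, 1) = 1
t2 = AND(w, t1) = AND(1, 1) = 1
t3 = AND(t2, y) = AND(1, 1) = 1
t4 = OR(z, t3) = OR(0, 1) = 1
t5 = XOR(t4, x) = XOR(1, 1) = 0
t6 = OR(v, t5) = OR(1, 0) = 1
t7 = AND(t6, t3) = AND(1, 1) = 1
So t6 = 1 and t7 = 1.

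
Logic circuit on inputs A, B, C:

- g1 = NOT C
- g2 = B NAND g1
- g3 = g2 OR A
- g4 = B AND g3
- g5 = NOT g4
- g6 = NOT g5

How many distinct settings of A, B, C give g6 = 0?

g6 = NOT g5 must be 0, so g5 = 1.
Satisfying assignments:
  A=0, B=0, C=0
  A=0, B=0, C=1
  A=0, B=1, C=0
  A=1, B=0, C=0
  A=1, B=0, C=1

5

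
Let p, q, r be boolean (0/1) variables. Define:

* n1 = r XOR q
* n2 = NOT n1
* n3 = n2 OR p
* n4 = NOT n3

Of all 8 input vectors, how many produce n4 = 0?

6

n4 = NOT n3 must be 0, so n3 = 1.
n3 = n2 OR p must be 1, so at least one of n2, p is 1.
Enumerating the 8 input combinations, 6 give n4 = 0 and 2 give n4 = 1.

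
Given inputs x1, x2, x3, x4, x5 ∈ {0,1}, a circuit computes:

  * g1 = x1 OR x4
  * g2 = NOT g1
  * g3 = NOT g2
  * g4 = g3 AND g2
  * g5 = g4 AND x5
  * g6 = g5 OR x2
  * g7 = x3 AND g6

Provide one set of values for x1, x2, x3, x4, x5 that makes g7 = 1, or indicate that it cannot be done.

x1=1 x2=1 x3=1 x4=0 x5=1

g7 = x3 AND g6 must be 1, so both x3 = 1 and g6 = 1.
g6 = g5 OR x2 must be 1, so at least one of g5, x2 is 1.
Check with x1=1 x2=1 x3=1 x4=0 x5=1:
g1 = x1 OR x4 = 1 OR 0 = 1
g2 = NOT g1 = NOT 1 = 0
g3 = NOT g2 = NOT 0 = 1
g4 = g3 AND g2 = 1 AND 0 = 0
g5 = g4 AND x5 = 0 AND 1 = 0
g6 = g5 OR x2 = 0 OR 1 = 1
g7 = x3 AND g6 = 1 AND 1 = 1
So g7 = 1 as required.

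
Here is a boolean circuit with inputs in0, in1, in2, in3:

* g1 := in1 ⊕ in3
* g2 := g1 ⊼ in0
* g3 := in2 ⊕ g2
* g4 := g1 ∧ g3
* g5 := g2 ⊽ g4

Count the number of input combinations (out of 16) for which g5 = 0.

14

g5 = g2 ⊽ g4 must be 0, so at least one of g2, g4 is 1.
Enumerating the 16 input combinations, 14 give g5 = 0 and 2 give g5 = 1.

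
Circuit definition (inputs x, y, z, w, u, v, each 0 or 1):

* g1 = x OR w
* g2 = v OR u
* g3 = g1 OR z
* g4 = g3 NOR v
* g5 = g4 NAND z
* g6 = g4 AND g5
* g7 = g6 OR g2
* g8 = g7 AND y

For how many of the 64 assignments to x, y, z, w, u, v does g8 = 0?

g8 = g7 AND y must be 0, so at least one of g7, y is 0.
Enumerating the 64 input combinations, 39 give g8 = 0 and 25 give g8 = 1.

39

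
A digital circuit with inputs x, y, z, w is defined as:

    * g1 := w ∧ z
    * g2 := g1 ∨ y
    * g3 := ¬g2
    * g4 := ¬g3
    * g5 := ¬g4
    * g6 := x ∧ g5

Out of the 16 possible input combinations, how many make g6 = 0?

g6 = x ∧ g5 must be 0, so at least one of x, g5 is 0.
Enumerating the 16 input combinations, 13 give g6 = 0 and 3 give g6 = 1.

13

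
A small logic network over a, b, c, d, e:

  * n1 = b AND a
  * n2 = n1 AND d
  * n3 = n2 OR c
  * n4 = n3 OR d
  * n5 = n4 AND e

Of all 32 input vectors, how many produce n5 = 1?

12

n5 = n4 AND e must be 1, so both n4 = 1 and e = 1.
n4 = n3 OR d must be 1, so at least one of n3, d is 1.
Enumerating the 32 input combinations, 12 give n5 = 1 and 20 give n5 = 0.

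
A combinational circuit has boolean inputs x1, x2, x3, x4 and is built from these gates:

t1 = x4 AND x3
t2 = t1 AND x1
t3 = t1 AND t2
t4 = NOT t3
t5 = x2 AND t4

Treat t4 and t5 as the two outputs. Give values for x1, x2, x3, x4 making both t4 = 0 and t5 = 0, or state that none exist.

x1=1, x2=1, x3=1, x4=1

Check with x1=1, x2=1, x3=1, x4=1:
t1 = x4 AND x3 = 1 AND 1 = 1
t2 = t1 AND x1 = 1 AND 1 = 1
t3 = t1 AND t2 = 1 AND 1 = 1
t4 = NOT t3 = NOT 1 = 0
t5 = x2 AND t4 = 1 AND 0 = 0
So t4 = 0 and t5 = 0.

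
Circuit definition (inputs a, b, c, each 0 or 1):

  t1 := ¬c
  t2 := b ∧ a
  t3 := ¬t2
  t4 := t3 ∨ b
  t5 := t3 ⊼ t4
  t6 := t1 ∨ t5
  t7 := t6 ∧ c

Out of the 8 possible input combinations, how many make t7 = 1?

t7 = t6 ∧ c must be 1, so both t6 = 1 and c = 1.
t6 = t1 ∨ t5 must be 1, so at least one of t1, t5 is 1.
Satisfying assignments:
  a=1, b=1, c=1

1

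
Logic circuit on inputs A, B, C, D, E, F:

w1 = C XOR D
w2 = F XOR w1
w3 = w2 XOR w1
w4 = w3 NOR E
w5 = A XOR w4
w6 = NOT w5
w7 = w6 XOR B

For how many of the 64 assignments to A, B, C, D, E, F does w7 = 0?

32

w7 = w6 XOR B must be 0, so w6 and B are equal.
Enumerating the 64 input combinations, 32 give w7 = 0 and 32 give w7 = 1.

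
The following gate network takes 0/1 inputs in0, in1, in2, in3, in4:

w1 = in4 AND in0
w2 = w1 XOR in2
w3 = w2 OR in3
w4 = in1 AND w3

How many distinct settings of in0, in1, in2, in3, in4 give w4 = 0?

20

w4 = in1 AND w3 must be 0, so at least one of in1, w3 is 0.
Enumerating the 32 input combinations, 20 give w4 = 0 and 12 give w4 = 1.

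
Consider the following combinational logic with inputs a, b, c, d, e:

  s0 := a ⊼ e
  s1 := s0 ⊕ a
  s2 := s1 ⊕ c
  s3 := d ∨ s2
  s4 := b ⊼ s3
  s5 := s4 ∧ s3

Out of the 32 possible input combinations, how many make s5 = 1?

12

s5 = s4 ∧ s3 must be 1, so both s4 = 1 and s3 = 1.
s4 = b ⊼ s3 must be 1, so at least one of b, s3 is 0.
Enumerating the 32 input combinations, 12 give s5 = 1 and 20 give s5 = 0.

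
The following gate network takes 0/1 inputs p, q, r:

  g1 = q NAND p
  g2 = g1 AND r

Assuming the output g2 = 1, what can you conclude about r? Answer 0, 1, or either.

1

g2 = g1 AND r must be 1, so both g1 = 1 and r = 1.
Every assignment with g2 = 1 has r = 1; there are 3 such assignment(s).
  p=0, q=0, r=1
  p=0, q=1, r=1
  p=1, q=0, r=1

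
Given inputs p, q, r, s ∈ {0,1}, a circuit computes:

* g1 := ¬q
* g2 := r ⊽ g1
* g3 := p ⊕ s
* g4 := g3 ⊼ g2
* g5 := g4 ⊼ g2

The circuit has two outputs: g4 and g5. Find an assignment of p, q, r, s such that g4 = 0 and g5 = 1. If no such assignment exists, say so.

p=0, q=1, r=0, s=1

Check with p=0, q=1, r=0, s=1:
g1 = ¬q = ¬1 = 0
g2 = r ⊽ g1 = 0 ⊽ 0 = 1
g3 = p ⊕ s = 0 ⊕ 1 = 1
g4 = g3 ⊼ g2 = 1 ⊼ 1 = 0
g5 = g4 ⊼ g2 = 0 ⊼ 1 = 1
So g4 = 0 and g5 = 1.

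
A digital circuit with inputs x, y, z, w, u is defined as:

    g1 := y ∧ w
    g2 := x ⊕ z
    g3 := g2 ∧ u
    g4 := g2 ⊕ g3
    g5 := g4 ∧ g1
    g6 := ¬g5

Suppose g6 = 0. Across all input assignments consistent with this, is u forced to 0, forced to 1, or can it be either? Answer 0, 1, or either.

0

g6 = ¬g5 must be 0, so g5 = 1.
g5 = g4 ∧ g1 must be 1, so both g4 = 1 and g1 = 1.
Every assignment with g6 = 0 has u = 0; there are 2 such assignment(s).
  x=0, y=1, z=1, w=1, u=0
  x=1, y=1, z=0, w=1, u=0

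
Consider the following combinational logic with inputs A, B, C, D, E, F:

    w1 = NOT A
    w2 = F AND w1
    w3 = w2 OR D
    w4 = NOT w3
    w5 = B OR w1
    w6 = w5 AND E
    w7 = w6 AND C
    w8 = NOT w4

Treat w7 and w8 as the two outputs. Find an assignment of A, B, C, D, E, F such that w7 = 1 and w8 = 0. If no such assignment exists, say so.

A=0, B=1, C=1, D=0, E=1, F=0

Check with A=0, B=1, C=1, D=0, E=1, F=0:
w1 = NOT A = NOT 0 = 1
w2 = F AND w1 = 0 AND 1 = 0
w3 = w2 OR D = 0 OR 0 = 0
w4 = NOT w3 = NOT 0 = 1
w5 = B OR w1 = 1 OR 1 = 1
w6 = w5 AND E = 1 AND 1 = 1
w7 = w6 AND C = 1 AND 1 = 1
w8 = NOT w4 = NOT 1 = 0
So w7 = 1 and w8 = 0.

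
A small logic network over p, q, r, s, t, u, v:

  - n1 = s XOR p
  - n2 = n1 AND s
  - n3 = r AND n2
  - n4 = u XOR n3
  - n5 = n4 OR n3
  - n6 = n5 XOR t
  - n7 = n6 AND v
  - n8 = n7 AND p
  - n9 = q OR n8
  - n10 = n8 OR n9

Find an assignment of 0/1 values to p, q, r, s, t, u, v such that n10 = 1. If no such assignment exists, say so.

p=1, q=1, r=0, s=1, t=0, u=0, v=1

n10 = n8 OR n9 must be 1, so at least one of n8, n9 is 1.
Check with p=1, q=1, r=0, s=1, t=0, u=0, v=1:
n1 = s XOR p = 1 XOR 1 = 0
n2 = n1 AND s = 0 AND 1 = 0
n3 = r AND n2 = 0 AND 0 = 0
n4 = u XOR n3 = 0 XOR 0 = 0
n5 = n4 OR n3 = 0 OR 0 = 0
n6 = n5 XOR t = 0 XOR 0 = 0
n7 = n6 AND v = 0 AND 1 = 0
n8 = n7 AND p = 0 AND 1 = 0
n9 = q OR n8 = 1 OR 0 = 1
n10 = n8 OR n9 = 0 OR 1 = 1
So n10 = 1 as required.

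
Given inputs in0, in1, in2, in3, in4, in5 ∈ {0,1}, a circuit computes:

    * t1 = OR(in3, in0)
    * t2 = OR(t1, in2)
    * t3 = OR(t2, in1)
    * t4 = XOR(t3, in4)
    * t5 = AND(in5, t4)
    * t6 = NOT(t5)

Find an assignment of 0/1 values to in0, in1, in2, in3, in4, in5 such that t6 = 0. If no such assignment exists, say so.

Check with in0=1, in1=0, in2=0, in3=1, in4=0, in5=1:
t1 = OR(in3, in0) = OR(1, 1) = 1
t2 = OR(t1, in2) = OR(1, 0) = 1
t3 = OR(t2, in1) = OR(1, 0) = 1
t4 = XOR(t3, in4) = XOR(1, 0) = 1
t5 = AND(in5, t4) = AND(1, 1) = 1
t6 = NOT(t5) = NOT 1 = 0
So t6 = 0 as required.

in0=1, in1=0, in2=0, in3=1, in4=0, in5=1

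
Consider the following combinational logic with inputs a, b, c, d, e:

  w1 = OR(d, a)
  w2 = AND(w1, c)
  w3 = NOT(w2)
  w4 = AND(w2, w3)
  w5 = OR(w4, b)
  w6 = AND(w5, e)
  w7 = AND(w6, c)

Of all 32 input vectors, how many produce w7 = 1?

4

w7 = AND(w6, c) must be 1, so both w6 = 1 and c = 1.
w6 = AND(w5, e) must be 1, so both w5 = 1 and e = 1.
Satisfying assignments:
  a=0, b=1, c=1, d=0, e=1
  a=0, b=1, c=1, d=1, e=1
  a=1, b=1, c=1, d=0, e=1
  a=1, b=1, c=1, d=1, e=1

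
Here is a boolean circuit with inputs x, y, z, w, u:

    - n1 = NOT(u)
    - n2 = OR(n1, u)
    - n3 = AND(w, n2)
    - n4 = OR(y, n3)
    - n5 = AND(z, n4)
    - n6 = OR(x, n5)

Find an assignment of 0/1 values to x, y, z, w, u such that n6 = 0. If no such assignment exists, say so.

n6 = OR(x, n5) must be 0, so both x = 0 and n5 = 0.
Check with x=0, y=1, z=0, w=1, u=1:
n1 = NOT(u) = NOT 1 = 0
n2 = OR(n1, u) = OR(0, 1) = 1
n3 = AND(w, n2) = AND(1, 1) = 1
n4 = OR(y, n3) = OR(1, 1) = 1
n5 = AND(z, n4) = AND(0, 1) = 0
n6 = OR(x, n5) = OR(0, 0) = 0
So n6 = 0 as required.

x=0, y=1, z=0, w=1, u=1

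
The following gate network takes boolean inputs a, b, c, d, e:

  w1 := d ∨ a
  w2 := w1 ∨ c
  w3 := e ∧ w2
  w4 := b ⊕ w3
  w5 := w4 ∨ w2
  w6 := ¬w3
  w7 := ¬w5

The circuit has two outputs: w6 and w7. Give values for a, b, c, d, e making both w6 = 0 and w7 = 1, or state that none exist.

no solution exists

Across all 32 input combinations, none give both w6 = 0 and w7 = 1.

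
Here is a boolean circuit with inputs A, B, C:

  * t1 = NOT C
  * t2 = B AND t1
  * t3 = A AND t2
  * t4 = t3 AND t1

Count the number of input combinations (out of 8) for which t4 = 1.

1

t4 = t3 AND t1 must be 1, so both t3 = 1 and t1 = 1.
t3 = A AND t2 must be 1, so both A = 1 and t2 = 1.
t1 = NOT C must be 1, so C = 0.
Satisfying assignments:
  A=1, B=1, C=0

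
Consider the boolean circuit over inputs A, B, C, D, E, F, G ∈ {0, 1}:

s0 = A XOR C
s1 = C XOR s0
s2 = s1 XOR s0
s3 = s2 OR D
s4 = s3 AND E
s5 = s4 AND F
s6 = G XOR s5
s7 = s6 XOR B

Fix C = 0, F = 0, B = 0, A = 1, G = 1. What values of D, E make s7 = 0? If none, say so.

With C = 0, F = 0, B = 0, A = 1, G = 1 fixed, none of the 4 settings of D, E give s7 = 0.
For example, with D=0, E=1:
s0 = A XOR C = 1 XOR 0 = 1
s1 = C XOR s0 = 0 XOR 1 = 1
s2 = s1 XOR s0 = 1 XOR 1 = 0
s3 = s2 OR D = 0 OR 0 = 0
s4 = s3 AND E = 0 AND 1 = 0
s5 = s4 AND F = 0 AND 0 = 0
s6 = G XOR s5 = 1 XOR 0 = 1
s7 = s6 XOR B = 1 XOR 0 = 1
giving s7 = 1 ≠ 0.

no solution exists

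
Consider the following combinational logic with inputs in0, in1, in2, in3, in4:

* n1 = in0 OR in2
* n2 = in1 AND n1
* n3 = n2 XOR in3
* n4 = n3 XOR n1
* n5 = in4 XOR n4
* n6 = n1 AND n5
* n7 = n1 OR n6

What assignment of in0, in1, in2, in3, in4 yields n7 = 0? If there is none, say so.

n7 = n1 OR n6 must be 0, so both n1 = 0 and n6 = 0.
n1 = in0 OR in2 must be 0, so both in0 = 0 and in2 = 0.
Check with in0=0 in1=0 in2=0 in3=1 in4=1:
n1 = in0 OR in2 = 0 OR 0 = 0
n2 = in1 AND n1 = 0 AND 0 = 0
n3 = n2 XOR in3 = 0 XOR 1 = 1
n4 = n3 XOR n1 = 1 XOR 0 = 1
n5 = in4 XOR n4 = 1 XOR 1 = 0
n6 = n1 AND n5 = 0 AND 0 = 0
n7 = n1 OR n6 = 0 OR 0 = 0
So n7 = 0 as required.

in0=0 in1=0 in2=0 in3=1 in4=1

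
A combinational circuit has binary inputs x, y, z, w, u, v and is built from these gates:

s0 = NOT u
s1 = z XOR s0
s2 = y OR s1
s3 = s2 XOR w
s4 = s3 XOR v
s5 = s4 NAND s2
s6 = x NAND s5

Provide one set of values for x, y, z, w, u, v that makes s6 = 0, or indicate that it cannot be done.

s6 = x NAND s5 must be 0, so both x = 1 and s5 = 1.
Check with x=1 y=1 z=1 w=0 u=1 v=1:
s0 = NOT u = NOT 1 = 0
s1 = z XOR s0 = 1 XOR 0 = 1
s2 = y OR s1 = 1 OR 1 = 1
s3 = s2 XOR w = 1 XOR 0 = 1
s4 = s3 XOR v = 1 XOR 1 = 0
s5 = s4 NAND s2 = 0 NAND 1 = 1
s6 = x NAND s5 = 1 NAND 1 = 0
So s6 = 0 as required.

x=1 y=1 z=1 w=0 u=1 v=1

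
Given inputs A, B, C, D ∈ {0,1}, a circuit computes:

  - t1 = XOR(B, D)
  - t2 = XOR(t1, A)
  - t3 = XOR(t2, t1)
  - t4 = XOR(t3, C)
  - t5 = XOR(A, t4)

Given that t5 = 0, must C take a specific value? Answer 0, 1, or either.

t5 = XOR(A, t4) must be 0, so A and t4 are equal.
Every assignment with t5 = 0 has C = 0; there are 8 such assignment(s).

0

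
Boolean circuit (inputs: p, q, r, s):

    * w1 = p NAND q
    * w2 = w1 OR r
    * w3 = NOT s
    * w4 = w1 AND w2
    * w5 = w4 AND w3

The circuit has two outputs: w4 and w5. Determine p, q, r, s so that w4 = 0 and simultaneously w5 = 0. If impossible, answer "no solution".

p=1, q=1, r=1, s=0

Check with p=1, q=1, r=1, s=0:
w1 = p NAND q = 1 NAND 1 = 0
w2 = w1 OR r = 0 OR 1 = 1
w3 = NOT s = NOT 0 = 1
w4 = w1 AND w2 = 0 AND 1 = 0
w5 = w4 AND w3 = 0 AND 1 = 0
So w4 = 0 and w5 = 0.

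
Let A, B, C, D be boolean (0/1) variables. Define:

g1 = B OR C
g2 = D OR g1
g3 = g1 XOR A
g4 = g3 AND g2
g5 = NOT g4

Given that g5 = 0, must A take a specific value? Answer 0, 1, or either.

Both values of A occur among assignments with g5 = 0:
  A=0: A=0, B=0, C=1, D=0
  A=1: A=1, B=0, C=0, D=1

either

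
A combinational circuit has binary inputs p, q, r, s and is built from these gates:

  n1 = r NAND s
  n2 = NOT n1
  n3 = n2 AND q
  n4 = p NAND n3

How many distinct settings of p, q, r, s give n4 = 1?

n4 = p NAND n3 must be 1, so at least one of p, n3 is 0.
Enumerating the 16 input combinations, 15 give n4 = 1 and 1 give n4 = 0.

15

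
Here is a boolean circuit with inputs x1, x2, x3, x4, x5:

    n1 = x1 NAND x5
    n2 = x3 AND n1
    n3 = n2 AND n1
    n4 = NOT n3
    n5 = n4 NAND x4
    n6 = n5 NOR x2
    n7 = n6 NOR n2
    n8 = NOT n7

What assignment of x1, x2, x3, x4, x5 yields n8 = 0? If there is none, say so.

n8 = NOT n7 must be 0, so n7 = 1.
n7 = n6 NOR n2 must be 1, so both n6 = 0 and n2 = 0.
n6 = n5 NOR x2 must be 0, so at least one of n5, x2 is 1.
Check with x1=1, x2=1, x3=0, x4=1, x5=0:
n1 = x1 NAND x5 = 1 NAND 0 = 1
n2 = x3 AND n1 = 0 AND 1 = 0
n3 = n2 AND n1 = 0 AND 1 = 0
n4 = NOT n3 = NOT 0 = 1
n5 = n4 NAND x4 = 1 NAND 1 = 0
n6 = n5 NOR x2 = 0 NOR 1 = 0
n7 = n6 NOR n2 = 0 NOR 0 = 1
n8 = NOT n7 = NOT 1 = 0
So n8 = 0 as required.

x1=1, x2=1, x3=0, x4=1, x5=0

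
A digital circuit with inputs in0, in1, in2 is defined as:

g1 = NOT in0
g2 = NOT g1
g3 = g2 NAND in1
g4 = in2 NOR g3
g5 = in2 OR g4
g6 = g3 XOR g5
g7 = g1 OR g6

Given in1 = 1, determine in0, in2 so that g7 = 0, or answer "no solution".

With in1 = 1 fixed, none of the 4 settings of in0, in2 give g7 = 0.
For example, with in0=1, in2=1:
g1 = NOT in0 = NOT 1 = 0
g2 = NOT g1 = NOT 0 = 1
g3 = g2 NAND in1 = 1 NAND 1 = 0
g4 = in2 NOR g3 = 1 NOR 0 = 0
g5 = in2 OR g4 = 1 OR 0 = 1
g6 = g3 XOR g5 = 0 XOR 1 = 1
g7 = g1 OR g6 = 0 OR 1 = 1
giving g7 = 1 ≠ 0.

no solution exists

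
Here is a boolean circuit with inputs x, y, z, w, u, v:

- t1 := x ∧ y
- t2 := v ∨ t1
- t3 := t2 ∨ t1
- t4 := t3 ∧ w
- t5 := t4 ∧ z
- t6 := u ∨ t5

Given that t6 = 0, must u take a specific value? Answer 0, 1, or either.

0

t6 = u ∨ t5 must be 0, so both u = 0 and t5 = 0.
Every assignment with t6 = 0 has u = 0; there are 27 such assignment(s).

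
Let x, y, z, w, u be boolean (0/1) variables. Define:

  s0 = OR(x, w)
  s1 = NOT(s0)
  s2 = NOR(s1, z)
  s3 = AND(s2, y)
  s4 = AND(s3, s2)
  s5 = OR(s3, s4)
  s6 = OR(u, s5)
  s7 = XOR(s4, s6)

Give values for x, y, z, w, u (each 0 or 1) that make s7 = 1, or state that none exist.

s7 = XOR(s4, s6) must be 1, so s4 and s6 differ.
Check with x=1, y=0, z=0, w=0, u=1:
s0 = OR(x, w) = OR(1, 0) = 1
s1 = NOT(s0) = NOT 1 = 0
s2 = NOR(s1, z) = NOR(0, 0) = 1
s3 = AND(s2, y) = AND(1, 0) = 0
s4 = AND(s3, s2) = AND(0, 1) = 0
s5 = OR(s3, s4) = OR(0, 0) = 0
s6 = OR(u, s5) = OR(1, 0) = 1
s7 = XOR(s4, s6) = XOR(0, 1) = 1
So s7 = 1 as required.

x=1, y=0, z=0, w=0, u=1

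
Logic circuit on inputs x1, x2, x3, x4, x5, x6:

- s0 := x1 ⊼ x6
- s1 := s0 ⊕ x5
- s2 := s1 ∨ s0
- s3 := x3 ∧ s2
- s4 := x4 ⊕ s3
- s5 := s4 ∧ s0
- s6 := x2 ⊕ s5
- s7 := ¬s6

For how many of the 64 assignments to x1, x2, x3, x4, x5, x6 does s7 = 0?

32

s7 = ¬s6 must be 0, so s6 = 1.
s6 = x2 ⊕ s5 must be 1, so x2 and s5 differ.
Enumerating the 64 input combinations, 32 give s7 = 0 and 32 give s7 = 1.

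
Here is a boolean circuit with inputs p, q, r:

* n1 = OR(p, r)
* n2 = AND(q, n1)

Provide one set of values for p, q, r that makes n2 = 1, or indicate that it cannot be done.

n2 = AND(q, n1) must be 1, so both q = 1 and n1 = 1.
n1 = OR(p, r) must be 1, so at least one of p, r is 1.
Check with p=1 q=1 r=1:
n1 = OR(p, r) = OR(1, 1) = 1
n2 = AND(q, n1) = AND(1, 1) = 1
So n2 = 1 as required.

p=1 q=1 r=1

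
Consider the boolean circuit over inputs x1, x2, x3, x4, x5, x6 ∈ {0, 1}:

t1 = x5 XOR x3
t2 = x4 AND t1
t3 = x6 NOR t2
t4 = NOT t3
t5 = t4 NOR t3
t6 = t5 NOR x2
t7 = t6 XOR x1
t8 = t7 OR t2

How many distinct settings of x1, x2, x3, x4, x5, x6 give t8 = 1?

40

t8 = t7 OR t2 must be 1, so at least one of t7, t2 is 1.
Enumerating the 64 input combinations, 40 give t8 = 1 and 24 give t8 = 0.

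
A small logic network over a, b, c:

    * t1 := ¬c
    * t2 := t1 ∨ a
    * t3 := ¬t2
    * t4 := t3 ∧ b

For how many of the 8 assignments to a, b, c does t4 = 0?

t4 = t3 ∧ b must be 0, so at least one of t3, b is 0.
Enumerating the 8 input combinations, 7 give t4 = 0 and 1 give t4 = 1.

7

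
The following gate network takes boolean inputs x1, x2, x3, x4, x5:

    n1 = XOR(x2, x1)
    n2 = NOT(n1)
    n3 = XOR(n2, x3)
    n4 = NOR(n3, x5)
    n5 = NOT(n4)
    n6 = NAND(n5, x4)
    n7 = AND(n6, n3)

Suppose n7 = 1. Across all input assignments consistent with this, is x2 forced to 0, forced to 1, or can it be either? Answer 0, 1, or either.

Both values of x2 occur among assignments with n7 = 1:
  x2=0: x1=0, x2=0, x3=0, x4=0, x5=0
  x2=1: x1=0, x2=1, x3=1, x4=0, x5=0

either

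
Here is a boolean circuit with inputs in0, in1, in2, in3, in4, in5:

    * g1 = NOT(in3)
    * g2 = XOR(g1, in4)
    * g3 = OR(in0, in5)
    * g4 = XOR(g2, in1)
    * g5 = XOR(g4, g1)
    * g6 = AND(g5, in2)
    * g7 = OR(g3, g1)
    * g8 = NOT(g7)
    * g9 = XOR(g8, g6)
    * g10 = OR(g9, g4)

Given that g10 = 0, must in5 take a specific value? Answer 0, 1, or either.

Both values of in5 occur among assignments with g10 = 0:
  in5=0: in0=0, in1=0, in2=0, in3=0, in4=1, in5=0
  in5=1: in0=0, in1=0, in2=0, in3=0, in4=1, in5=1

either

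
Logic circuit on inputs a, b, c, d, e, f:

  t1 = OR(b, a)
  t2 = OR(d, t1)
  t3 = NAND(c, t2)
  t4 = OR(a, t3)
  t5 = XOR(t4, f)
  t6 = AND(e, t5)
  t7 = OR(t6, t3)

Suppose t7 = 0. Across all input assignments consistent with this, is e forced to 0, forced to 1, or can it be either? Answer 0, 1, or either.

Both values of e occur among assignments with t7 = 0:
  e=0: a=0, b=0, c=1, d=1, e=0, f=0
  e=1: a=0, b=0, c=1, d=1, e=1, f=0

either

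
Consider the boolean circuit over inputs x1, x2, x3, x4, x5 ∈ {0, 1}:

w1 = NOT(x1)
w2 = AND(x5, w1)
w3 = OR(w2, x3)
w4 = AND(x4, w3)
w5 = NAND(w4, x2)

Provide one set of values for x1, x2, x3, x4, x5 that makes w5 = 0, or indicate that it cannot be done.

Check with x1=1 x2=1 x3=1 x4=1 x5=0:
w1 = NOT(x1) = NOT 1 = 0
w2 = AND(x5, w1) = AND(0, 0) = 0
w3 = OR(w2, x3) = OR(0, 1) = 1
w4 = AND(x4, w3) = AND(1, 1) = 1
w5 = NAND(w4, x2) = NAND(1, 1) = 0
So w5 = 0 as required.

x1=1 x2=1 x3=1 x4=1 x5=0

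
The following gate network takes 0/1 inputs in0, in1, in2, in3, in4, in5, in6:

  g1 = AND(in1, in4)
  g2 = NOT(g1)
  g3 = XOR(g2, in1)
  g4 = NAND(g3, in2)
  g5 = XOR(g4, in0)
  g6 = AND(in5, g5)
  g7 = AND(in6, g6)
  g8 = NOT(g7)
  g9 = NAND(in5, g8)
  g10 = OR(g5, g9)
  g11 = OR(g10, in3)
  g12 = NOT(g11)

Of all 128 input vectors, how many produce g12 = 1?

16

g12 = NOT(g11) must be 1, so g11 = 0.
g11 = OR(g10, in3) must be 0, so both g10 = 0 and in3 = 0.
Enumerating the 128 input combinations, 16 give g12 = 1 and 112 give g12 = 0.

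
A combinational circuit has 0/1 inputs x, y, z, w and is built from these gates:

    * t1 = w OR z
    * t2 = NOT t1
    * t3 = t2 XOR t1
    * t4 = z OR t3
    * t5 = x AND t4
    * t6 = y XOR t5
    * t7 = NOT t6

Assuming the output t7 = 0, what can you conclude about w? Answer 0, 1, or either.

Both values of w occur among assignments with t7 = 0:
  w=0: x=0, y=1, z=0, w=0
  w=1: x=0, y=1, z=0, w=1

either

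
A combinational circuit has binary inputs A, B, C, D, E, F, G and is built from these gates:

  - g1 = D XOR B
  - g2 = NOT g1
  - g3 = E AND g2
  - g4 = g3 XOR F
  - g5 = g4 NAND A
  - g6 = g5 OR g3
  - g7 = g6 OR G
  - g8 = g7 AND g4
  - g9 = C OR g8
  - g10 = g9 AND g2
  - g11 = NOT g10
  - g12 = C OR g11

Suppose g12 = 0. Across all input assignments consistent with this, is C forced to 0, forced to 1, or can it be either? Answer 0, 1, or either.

g12 = C OR g11 must be 0, so both C = 0 and g11 = 0.
Every assignment with g12 = 0 has C = 0; there are 14 such assignment(s).

0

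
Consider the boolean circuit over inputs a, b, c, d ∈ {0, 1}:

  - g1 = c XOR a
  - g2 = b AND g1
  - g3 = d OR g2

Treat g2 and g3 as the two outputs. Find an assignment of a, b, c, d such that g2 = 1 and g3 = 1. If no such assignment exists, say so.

a=0, b=1, c=1, d=1

Check with a=0, b=1, c=1, d=1:
g1 = c XOR a = 1 XOR 0 = 1
g2 = b AND g1 = 1 AND 1 = 1
g3 = d OR g2 = 1 OR 1 = 1
So g2 = 1 and g3 = 1.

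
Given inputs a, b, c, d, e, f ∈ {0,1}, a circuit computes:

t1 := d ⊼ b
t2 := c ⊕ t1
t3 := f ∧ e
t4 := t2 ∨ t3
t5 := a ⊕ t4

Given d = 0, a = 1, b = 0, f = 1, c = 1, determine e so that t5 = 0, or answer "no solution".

t5 = a ⊕ t4 must be 0, so a and t4 are equal.
Check with d = 0, a = 1, b = 0, f = 1, c = 1 and e=1:
t1 = d ⊼ b = 0 ⊼ 0 = 1
t2 = c ⊕ t1 = 1 ⊕ 1 = 0
t3 = f ∧ e = 1 ∧ 1 = 1
t4 = t2 ∨ t3 = 0 ∨ 1 = 1
t5 = a ⊕ t4 = 1 ⊕ 1 = 0
So t5 = 0.

e=1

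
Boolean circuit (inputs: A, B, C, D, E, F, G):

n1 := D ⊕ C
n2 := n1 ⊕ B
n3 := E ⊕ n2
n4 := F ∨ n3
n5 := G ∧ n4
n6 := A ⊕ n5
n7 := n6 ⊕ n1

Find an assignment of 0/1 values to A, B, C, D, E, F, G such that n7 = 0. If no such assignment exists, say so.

n7 = n6 ⊕ n1 must be 0, so n6 and n1 are equal.
Check with A=0, B=1, C=1, D=1, E=0, F=0, G=0:
n1 = D ⊕ C = 1 ⊕ 1 = 0
n2 = n1 ⊕ B = 0 ⊕ 1 = 1
n3 = E ⊕ n2 = 0 ⊕ 1 = 1
n4 = F ∨ n3 = 0 ∨ 1 = 1
n5 = G ∧ n4 = 0 ∧ 1 = 0
n6 = A ⊕ n5 = 0 ⊕ 0 = 0
n7 = n6 ⊕ n1 = 0 ⊕ 0 = 0
So n7 = 0 as required.

A=0, B=1, C=1, D=1, E=0, F=0, G=0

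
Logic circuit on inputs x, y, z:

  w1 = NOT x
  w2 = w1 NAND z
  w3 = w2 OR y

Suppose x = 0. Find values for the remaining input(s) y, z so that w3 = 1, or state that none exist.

y=0 z=0

w3 = w2 OR y must be 1, so at least one of w2, y is 1.
Check with x = 0 and y=0, z=0:
w1 = NOT x = NOT 0 = 1
w2 = w1 NAND z = 1 NAND 0 = 1
w3 = w2 OR y = 1 OR 0 = 1
So w3 = 1.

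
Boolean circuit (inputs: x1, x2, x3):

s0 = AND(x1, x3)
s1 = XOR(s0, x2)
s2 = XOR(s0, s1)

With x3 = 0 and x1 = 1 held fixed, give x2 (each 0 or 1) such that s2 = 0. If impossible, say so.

Check with x3 = 0 and x1 = 1 and x2=0:
s0 = AND(x1, x3) = AND(1, 0) = 0
s1 = XOR(s0, x2) = XOR(0, 0) = 0
s2 = XOR(s0, s1) = XOR(0, 0) = 0
So s2 = 0.

x2=0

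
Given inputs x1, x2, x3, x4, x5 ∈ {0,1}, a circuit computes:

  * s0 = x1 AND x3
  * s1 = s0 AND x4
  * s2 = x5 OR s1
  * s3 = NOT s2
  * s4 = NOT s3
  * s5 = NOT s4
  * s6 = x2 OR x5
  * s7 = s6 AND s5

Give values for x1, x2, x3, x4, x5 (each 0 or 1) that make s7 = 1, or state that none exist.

x1=1, x2=1, x3=1, x4=0, x5=0

s7 = s6 AND s5 must be 1, so both s6 = 1 and s5 = 1.
Check with x1=1, x2=1, x3=1, x4=0, x5=0:
s0 = x1 AND x3 = 1 AND 1 = 1
s1 = s0 AND x4 = 1 AND 0 = 0
s2 = x5 OR s1 = 0 OR 0 = 0
s3 = NOT s2 = NOT 0 = 1
s4 = NOT s3 = NOT 1 = 0
s5 = NOT s4 = NOT 0 = 1
s6 = x2 OR x5 = 1 OR 0 = 1
s7 = s6 AND s5 = 1 AND 1 = 1
So s7 = 1 as required.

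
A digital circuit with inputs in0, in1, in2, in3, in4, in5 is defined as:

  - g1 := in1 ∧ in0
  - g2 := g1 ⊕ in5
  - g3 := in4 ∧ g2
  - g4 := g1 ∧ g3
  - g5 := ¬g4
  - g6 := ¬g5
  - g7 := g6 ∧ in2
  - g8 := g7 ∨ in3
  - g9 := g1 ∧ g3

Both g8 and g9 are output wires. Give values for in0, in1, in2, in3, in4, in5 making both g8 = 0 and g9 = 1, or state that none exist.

in0=1 in1=1 in2=0 in3=0 in4=1 in5=0

Check with in0=1 in1=1 in2=0 in3=0 in4=1 in5=0:
g1 = in1 ∧ in0 = 1 ∧ 1 = 1
g2 = g1 ⊕ in5 = 1 ⊕ 0 = 1
g3 = in4 ∧ g2 = 1 ∧ 1 = 1
g4 = g1 ∧ g3 = 1 ∧ 1 = 1
g5 = ¬g4 = ¬1 = 0
g6 = ¬g5 = ¬0 = 1
g7 = g6 ∧ in2 = 1 ∧ 0 = 0
g8 = g7 ∨ in3 = 0 ∨ 0 = 0
g9 = g1 ∧ g3 = 1 ∧ 1 = 1
So g8 = 0 and g9 = 1.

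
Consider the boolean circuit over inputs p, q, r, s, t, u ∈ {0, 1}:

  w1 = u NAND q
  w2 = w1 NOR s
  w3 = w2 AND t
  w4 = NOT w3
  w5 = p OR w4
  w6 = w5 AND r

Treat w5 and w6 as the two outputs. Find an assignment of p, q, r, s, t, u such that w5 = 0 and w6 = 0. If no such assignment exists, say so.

Check with p=0, q=1, r=0, s=0, t=1, u=1:
w1 = u NAND q = 1 NAND 1 = 0
w2 = w1 NOR s = 0 NOR 0 = 1
w3 = w2 AND t = 1 AND 1 = 1
w4 = NOT w3 = NOT 1 = 0
w5 = p OR w4 = 0 OR 0 = 0
w6 = w5 AND r = 0 AND 0 = 0
So w5 = 0 and w6 = 0.

p=0, q=1, r=0, s=0, t=1, u=1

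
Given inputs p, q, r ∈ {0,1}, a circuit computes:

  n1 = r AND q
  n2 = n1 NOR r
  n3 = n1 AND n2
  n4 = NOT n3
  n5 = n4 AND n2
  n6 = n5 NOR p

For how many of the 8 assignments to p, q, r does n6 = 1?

2

n6 = n5 NOR p must be 1, so both n5 = 0 and p = 0.
Enumerating the 8 input combinations, 2 give n6 = 1 and 6 give n6 = 0.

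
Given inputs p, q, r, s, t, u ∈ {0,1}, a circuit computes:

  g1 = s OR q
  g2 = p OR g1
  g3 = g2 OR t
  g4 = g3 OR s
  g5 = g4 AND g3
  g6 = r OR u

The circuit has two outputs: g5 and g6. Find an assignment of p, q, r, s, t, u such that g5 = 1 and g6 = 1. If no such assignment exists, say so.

p=1, q=0, r=1, s=1, t=1, u=1

Check with p=1, q=0, r=1, s=1, t=1, u=1:
g1 = s OR q = 1 OR 0 = 1
g2 = p OR g1 = 1 OR 1 = 1
g3 = g2 OR t = 1 OR 1 = 1
g4 = g3 OR s = 1 OR 1 = 1
g5 = g4 AND g3 = 1 AND 1 = 1
g6 = r OR u = 1 OR 1 = 1
So g5 = 1 and g6 = 1.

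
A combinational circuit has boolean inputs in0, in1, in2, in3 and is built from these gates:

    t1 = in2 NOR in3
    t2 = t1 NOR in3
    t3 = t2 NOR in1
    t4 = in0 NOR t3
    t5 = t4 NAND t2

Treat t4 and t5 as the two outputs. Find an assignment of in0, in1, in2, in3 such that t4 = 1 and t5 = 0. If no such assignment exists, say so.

in0=0, in1=1, in2=1, in3=0

Check with in0=0, in1=1, in2=1, in3=0:
t1 = in2 NOR in3 = 1 NOR 0 = 0
t2 = t1 NOR in3 = 0 NOR 0 = 1
t3 = t2 NOR in1 = 1 NOR 1 = 0
t4 = in0 NOR t3 = 0 NOR 0 = 1
t5 = t4 NAND t2 = 1 NAND 1 = 0
So t4 = 1 and t5 = 0.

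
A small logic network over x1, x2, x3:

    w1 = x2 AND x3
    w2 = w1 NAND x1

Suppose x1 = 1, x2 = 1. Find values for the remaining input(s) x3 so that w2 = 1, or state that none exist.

x3=0

w2 = w1 NAND x1 must be 1, so at least one of w1, x1 is 0.
Check with x1 = 1, x2 = 1 and x3=0:
w1 = x2 AND x3 = 1 AND 0 = 0
w2 = w1 NAND x1 = 0 NAND 1 = 1
So w2 = 1.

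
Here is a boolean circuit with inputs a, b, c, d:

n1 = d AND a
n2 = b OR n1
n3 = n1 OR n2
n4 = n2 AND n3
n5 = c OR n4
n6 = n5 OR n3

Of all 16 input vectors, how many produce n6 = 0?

n6 = n5 OR n3 must be 0, so both n5 = 0 and n3 = 0.
n5 = c OR n4 must be 0, so both c = 0 and n4 = 0.
Satisfying assignments:
  a=0, b=0, c=0, d=0
  a=0, b=0, c=0, d=1
  a=1, b=0, c=0, d=0

3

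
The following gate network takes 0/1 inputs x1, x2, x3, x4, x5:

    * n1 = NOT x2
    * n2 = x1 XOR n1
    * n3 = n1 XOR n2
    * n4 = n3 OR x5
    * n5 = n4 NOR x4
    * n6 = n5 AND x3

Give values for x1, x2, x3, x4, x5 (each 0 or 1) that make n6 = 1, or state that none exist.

n6 = n5 AND x3 must be 1, so both n5 = 1 and x3 = 1.
n5 = n4 NOR x4 must be 1, so both n4 = 0 and x4 = 0.
Check with x1=0 x2=1 x3=1 x4=0 x5=0:
n1 = NOT x2 = NOT 1 = 0
n2 = x1 XOR n1 = 0 XOR 0 = 0
n3 = n1 XOR n2 = 0 XOR 0 = 0
n4 = n3 OR x5 = 0 OR 0 = 0
n5 = n4 NOR x4 = 0 NOR 0 = 1
n6 = n5 AND x3 = 1 AND 1 = 1
So n6 = 1 as required.

x1=0 x2=1 x3=1 x4=0 x5=0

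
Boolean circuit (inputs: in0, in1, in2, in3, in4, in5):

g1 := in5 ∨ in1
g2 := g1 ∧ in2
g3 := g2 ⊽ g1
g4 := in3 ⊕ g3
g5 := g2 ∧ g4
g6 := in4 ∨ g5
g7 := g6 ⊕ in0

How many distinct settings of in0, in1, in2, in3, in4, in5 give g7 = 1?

32

g7 = g6 ⊕ in0 must be 1, so g6 and in0 differ.
Enumerating the 64 input combinations, 32 give g7 = 1 and 32 give g7 = 0.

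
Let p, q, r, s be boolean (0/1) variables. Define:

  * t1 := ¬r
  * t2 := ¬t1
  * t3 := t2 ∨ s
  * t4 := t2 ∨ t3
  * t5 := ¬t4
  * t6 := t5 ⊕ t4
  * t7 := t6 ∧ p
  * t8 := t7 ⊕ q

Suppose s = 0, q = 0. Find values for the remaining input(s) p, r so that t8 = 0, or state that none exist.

p=0 r=0

t8 = t7 ⊕ q must be 0, so t7 and q are equal.
Check with s = 0, q = 0 and p=0, r=0:
t1 = ¬r = ¬0 = 1
t2 = ¬t1 = ¬1 = 0
t3 = t2 ∨ s = 0 ∨ 0 = 0
t4 = t2 ∨ t3 = 0 ∨ 0 = 0
t5 = ¬t4 = ¬0 = 1
t6 = t5 ⊕ t4 = 1 ⊕ 0 = 1
t7 = t6 ∧ p = 1 ∧ 0 = 0
t8 = t7 ⊕ q = 0 ⊕ 0 = 0
So t8 = 0.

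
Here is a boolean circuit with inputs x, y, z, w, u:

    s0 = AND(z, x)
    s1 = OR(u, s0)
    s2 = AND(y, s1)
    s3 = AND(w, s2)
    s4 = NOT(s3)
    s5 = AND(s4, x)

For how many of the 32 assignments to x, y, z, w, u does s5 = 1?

13

s5 = AND(s4, x) must be 1, so both s4 = 1 and x = 1.
Enumerating the 32 input combinations, 13 give s5 = 1 and 19 give s5 = 0.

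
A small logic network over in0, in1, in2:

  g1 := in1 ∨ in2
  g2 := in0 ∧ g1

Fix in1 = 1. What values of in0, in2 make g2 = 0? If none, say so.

g2 = in0 ∧ g1 must be 0, so at least one of in0, g1 is 0.
Check with in1 = 1 and in0=0, in2=1:
g1 = in1 ∨ in2 = 1 ∨ 1 = 1
g2 = in0 ∧ g1 = 0 ∧ 1 = 0
So g2 = 0.

in0=0, in2=1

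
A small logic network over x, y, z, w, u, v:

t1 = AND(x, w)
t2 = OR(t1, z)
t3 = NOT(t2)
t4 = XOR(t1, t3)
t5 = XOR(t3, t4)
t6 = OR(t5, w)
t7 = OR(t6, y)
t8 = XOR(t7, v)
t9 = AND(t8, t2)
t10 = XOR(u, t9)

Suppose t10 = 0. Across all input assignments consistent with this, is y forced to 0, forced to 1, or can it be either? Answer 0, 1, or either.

Both values of y occur among assignments with t10 = 0:
  y=0: x=0, y=0, z=0, w=0, u=0, v=0
  y=1: x=0, y=1, z=0, w=0, u=0, v=0

either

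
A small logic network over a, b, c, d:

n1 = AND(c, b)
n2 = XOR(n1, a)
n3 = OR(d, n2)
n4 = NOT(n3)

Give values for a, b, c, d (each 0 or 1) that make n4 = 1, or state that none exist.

n4 = NOT(n3) must be 1, so n3 = 0.
Check with a=0, b=1, c=0, d=0:
n1 = AND(c, b) = AND(0, 1) = 0
n2 = XOR(n1, a) = XOR(0, 0) = 0
n3 = OR(d, n2) = OR(0, 0) = 0
n4 = NOT(n3) = NOT 0 = 1
So n4 = 1 as required.

a=0, b=1, c=0, d=0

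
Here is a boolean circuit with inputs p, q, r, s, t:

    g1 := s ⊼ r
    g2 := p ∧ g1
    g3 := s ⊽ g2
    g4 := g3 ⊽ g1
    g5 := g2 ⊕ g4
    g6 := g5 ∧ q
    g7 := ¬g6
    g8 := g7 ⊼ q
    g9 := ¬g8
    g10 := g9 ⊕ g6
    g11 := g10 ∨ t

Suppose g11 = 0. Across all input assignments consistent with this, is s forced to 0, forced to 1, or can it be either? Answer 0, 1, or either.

Both values of s occur among assignments with g11 = 0:
  s=0: p=0, q=0, r=0, s=0, t=0
  s=1: p=0, q=0, r=0, s=1, t=0

either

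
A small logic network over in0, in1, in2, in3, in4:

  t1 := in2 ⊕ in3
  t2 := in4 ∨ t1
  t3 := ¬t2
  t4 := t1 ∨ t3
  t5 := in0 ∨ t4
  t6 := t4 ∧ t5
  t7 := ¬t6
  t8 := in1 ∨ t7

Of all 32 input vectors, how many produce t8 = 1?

20

t8 = in1 ∨ t7 must be 1, so at least one of in1, t7 is 1.
Enumerating the 32 input combinations, 20 give t8 = 1 and 12 give t8 = 0.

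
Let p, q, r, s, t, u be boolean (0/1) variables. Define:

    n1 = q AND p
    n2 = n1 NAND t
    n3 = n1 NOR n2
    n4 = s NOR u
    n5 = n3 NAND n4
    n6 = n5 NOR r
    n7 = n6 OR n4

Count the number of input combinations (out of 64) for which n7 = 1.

16

n7 = n6 OR n4 must be 1, so at least one of n6, n4 is 1.
Enumerating the 64 input combinations, 16 give n7 = 1 and 48 give n7 = 0.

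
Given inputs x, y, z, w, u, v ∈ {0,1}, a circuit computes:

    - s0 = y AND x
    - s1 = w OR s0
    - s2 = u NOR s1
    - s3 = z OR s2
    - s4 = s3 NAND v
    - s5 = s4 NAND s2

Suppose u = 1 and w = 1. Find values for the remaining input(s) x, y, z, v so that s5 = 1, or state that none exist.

x=0 y=1 z=1 v=1

Check with u = 1 and w = 1 and x=0, y=1, z=1, v=1:
s0 = y AND x = 1 AND 0 = 0
s1 = w OR s0 = 1 OR 0 = 1
s2 = u NOR s1 = 1 NOR 1 = 0
s3 = z OR s2 = 1 OR 0 = 1
s4 = s3 NAND v = 1 NAND 1 = 0
s5 = s4 NAND s2 = 0 NAND 0 = 1
So s5 = 1.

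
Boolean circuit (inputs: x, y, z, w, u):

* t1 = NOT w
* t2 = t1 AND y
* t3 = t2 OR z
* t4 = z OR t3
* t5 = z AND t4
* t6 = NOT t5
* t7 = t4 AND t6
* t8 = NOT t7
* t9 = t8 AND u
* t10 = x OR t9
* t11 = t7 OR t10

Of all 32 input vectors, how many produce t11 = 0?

t11 = t7 OR t10 must be 0, so both t7 = 0 and t10 = 0.
t7 = t4 AND t6 must be 0, so at least one of t4, t6 is 0.
t10 = x OR t9 must be 0, so both x = 0 and t9 = 0.
Enumerating the 32 input combinations, 7 give t11 = 0 and 25 give t11 = 1.

7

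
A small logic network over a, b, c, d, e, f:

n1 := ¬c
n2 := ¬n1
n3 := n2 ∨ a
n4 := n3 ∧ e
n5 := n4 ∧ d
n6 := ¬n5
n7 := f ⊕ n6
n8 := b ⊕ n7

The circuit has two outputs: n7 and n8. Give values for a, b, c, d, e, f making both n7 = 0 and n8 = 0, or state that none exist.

a=1, b=0, c=0, d=0, e=0, f=1

Check with a=1, b=0, c=0, d=0, e=0, f=1:
n1 = ¬c = ¬0 = 1
n2 = ¬n1 = ¬1 = 0
n3 = n2 ∨ a = 0 ∨ 1 = 1
n4 = n3 ∧ e = 1 ∧ 0 = 0
n5 = n4 ∧ d = 0 ∧ 0 = 0
n6 = ¬n5 = ¬0 = 1
n7 = f ⊕ n6 = 1 ⊕ 1 = 0
n8 = b ⊕ n7 = 0 ⊕ 0 = 0
So n7 = 0 and n8 = 0.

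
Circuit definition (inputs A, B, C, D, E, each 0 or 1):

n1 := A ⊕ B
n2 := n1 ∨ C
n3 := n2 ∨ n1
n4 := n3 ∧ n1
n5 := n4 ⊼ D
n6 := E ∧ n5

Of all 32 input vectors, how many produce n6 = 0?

20

n6 = E ∧ n5 must be 0, so at least one of E, n5 is 0.
Enumerating the 32 input combinations, 20 give n6 = 0 and 12 give n6 = 1.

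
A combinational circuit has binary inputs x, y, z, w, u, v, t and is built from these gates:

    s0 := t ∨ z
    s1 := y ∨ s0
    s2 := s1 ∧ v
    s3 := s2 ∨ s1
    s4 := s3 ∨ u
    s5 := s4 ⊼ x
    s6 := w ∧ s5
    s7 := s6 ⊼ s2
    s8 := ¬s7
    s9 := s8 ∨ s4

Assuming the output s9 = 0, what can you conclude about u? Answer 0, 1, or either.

0

s9 = s8 ∨ s4 must be 0, so both s8 = 0 and s4 = 0.
s8 = ¬s7 must be 0, so s7 = 1.
Every assignment with s9 = 0 has u = 0; there are 8 such assignment(s).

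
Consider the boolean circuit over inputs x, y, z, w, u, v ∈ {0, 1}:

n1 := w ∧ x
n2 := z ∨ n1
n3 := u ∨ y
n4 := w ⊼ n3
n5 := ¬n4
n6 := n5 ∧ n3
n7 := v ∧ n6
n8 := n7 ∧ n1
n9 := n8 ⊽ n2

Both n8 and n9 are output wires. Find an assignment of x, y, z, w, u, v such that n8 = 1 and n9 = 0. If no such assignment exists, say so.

Check with x=1, y=1, z=0, w=1, u=0, v=1:
n1 = w ∧ x = 1 ∧ 1 = 1
n2 = z ∨ n1 = 0 ∨ 1 = 1
n3 = u ∨ y = 0 ∨ 1 = 1
n4 = w ⊼ n3 = 1 ⊼ 1 = 0
n5 = ¬n4 = ¬0 = 1
n6 = n5 ∧ n3 = 1 ∧ 1 = 1
n7 = v ∧ n6 = 1 ∧ 1 = 1
n8 = n7 ∧ n1 = 1 ∧ 1 = 1
n9 = n8 ⊽ n2 = 1 ⊽ 1 = 0
So n8 = 1 and n9 = 0.

x=1, y=1, z=0, w=1, u=0, v=1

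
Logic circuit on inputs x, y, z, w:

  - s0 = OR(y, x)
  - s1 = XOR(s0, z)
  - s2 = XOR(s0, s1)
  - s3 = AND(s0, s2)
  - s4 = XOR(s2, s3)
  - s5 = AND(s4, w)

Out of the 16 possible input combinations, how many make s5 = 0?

15

s5 = AND(s4, w) must be 0, so at least one of s4, w is 0.
Enumerating the 16 input combinations, 15 give s5 = 0 and 1 give s5 = 1.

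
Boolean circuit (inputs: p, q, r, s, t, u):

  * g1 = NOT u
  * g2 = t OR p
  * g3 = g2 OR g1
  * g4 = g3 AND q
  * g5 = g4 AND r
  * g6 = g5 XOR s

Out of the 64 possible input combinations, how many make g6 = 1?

32

g6 = g5 XOR s must be 1, so g5 and s differ.
Enumerating the 64 input combinations, 32 give g6 = 1 and 32 give g6 = 0.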